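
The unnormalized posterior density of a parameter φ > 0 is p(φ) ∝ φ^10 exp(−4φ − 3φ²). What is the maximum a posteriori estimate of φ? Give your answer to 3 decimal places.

φ̂_MAP = 1.000

ℓ'(φ) = 10/φ − 4 − 6φ. Setting this to zero and multiplying by φ: 6φ² + 4φ − 10 = 0.
φ = (−4 + √(4² + 4·6·10)) / (2·6) = (−4 + √256) / 12 = (−4 + 16)/12 = 1.
ℓ''(φ) = −10/φ² − 6 < 0, confirming a maximum.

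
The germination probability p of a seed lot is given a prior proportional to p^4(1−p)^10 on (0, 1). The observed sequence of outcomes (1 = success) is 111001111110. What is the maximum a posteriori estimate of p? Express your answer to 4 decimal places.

The prior density ∝ p^4(1−p)^10 is the kernel of Beta(5, 11).
Data: 9 successes in 12 trials (from the sequence). The binomial likelihood contributes p^9(1−p)^3, so the posterior is Beta(5+9, 11+3) = Beta(14, 14).
For Beta(a, b) with a, b > 1 the mode is (a−1)/(a+b−2) = 13/26 ≈ 0.5000.

p̂_MAP = 0.5000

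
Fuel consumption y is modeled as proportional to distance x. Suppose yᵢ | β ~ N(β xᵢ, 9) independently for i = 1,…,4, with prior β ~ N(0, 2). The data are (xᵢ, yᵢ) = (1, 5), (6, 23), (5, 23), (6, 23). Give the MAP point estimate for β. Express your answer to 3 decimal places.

log p(β | y) = −Σ(yᵢ − βxᵢ)²/(2·9) − β²/(2·2) + const.
Setting the derivative to zero: Σxᵢ(yᵢ − βxᵢ)/9 − β/2 = 0, so β = Σxᵢyᵢ / (Σxᵢ² + σ²/τ²).
Σxᵢyᵢ = 1·5 + 6·23 + 5·23 + 6·23 = 396; Σxᵢ² = 98; σ²/τ² = 4.5.
β̂_MAP = 396 / (98 + 4.5) = 396/102.5 ≈ 3.863.

β̂_MAP = 3.863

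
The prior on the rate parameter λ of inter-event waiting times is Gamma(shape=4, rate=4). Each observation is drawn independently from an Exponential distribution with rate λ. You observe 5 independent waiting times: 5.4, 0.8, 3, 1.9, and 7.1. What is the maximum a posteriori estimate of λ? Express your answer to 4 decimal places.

The Exponential(rate=λ) likelihood is ∝ λ^n e^(−λΣtᵢ). Here n = 5 and Σtᵢ = 5.4 + 0.8 + 3 + 1.9 + 7.1 = 18.2.
Posterior ∝ λ^3e^(−4λ) · λ^5e^(−18.2λ) = λ^8e^(−22.2λ), i.e. Gamma(9, 22.2).
Mode = (a−1)/b = 8/22.2 ≈ 0.3604.

λ̂_MAP = 0.3604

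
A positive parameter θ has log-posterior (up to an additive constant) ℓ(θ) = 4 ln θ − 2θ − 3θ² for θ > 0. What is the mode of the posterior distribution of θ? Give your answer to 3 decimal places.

θ̂_MAP = 0.667

ℓ'(θ) = 4/θ − 2 − 6θ. Setting this to zero and multiplying by θ: 6θ² + 2θ − 4 = 0.
θ = (−2 + √(2² + 4·6·4)) / (2·6) = (−2 + √100) / 12 = (−2 + 10)/12 = 2/3.
ℓ''(θ) = −4/θ² − 6 < 0, confirming a maximum.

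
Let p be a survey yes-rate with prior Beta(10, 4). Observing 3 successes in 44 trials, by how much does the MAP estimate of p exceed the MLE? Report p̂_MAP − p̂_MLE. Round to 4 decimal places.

MAP − MLE = 0.1461

Posterior is Beta(13, 45); MAP = (13−1)/(58−2) = 12/56 ≈ 0.21429.
MLE ignores the prior: p̂_MLE = k/n = 3/44 ≈ 0.06818.
Difference = 12/56 − 3/44 = 45/308 ≈ 0.1461.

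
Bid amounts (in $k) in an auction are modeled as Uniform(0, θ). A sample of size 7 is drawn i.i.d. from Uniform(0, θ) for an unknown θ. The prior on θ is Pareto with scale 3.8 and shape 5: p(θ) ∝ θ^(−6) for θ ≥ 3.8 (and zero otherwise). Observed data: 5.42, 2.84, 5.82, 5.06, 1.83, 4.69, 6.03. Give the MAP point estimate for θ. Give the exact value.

The Uniform(0, θ) likelihood is θ^(−n) for θ ≥ max(xᵢ), zero otherwise. Here max(xᵢ) = 6.03.
Posterior ∝ θ^(−6) · θ^(−7) = θ^(−13) on θ ≥ max(3.8, 6.03) = 6.03.
This density is strictly decreasing in θ, so the posterior mode lies at the lower boundary of the support.

θ̂_MAP = 6.03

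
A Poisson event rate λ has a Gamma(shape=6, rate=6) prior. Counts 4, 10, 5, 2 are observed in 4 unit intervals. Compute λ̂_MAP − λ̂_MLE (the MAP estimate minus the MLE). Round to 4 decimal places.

Σxᵢ = 21. Posterior is Gamma(27, 10); MAP = (27−1)/10 = 26/10 ≈ 2.60000.
MLE = x̄ = 21/4 ≈ 5.25000.
Difference = 26/10 − 21/4 = -53/20 ≈ -2.6500.

MAP − MLE = -2.6500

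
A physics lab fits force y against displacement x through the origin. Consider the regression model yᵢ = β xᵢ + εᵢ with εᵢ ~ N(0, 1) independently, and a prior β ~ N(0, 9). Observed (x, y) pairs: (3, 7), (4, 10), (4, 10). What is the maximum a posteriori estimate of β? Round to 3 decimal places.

β̂_MAP = 2.457

log p(β | y) = −Σ(yᵢ − βxᵢ)²/(2·1) − β²/(2·9) + const.
Setting the derivative to zero: Σxᵢ(yᵢ − βxᵢ)/1 − β/9 = 0, so β = Σxᵢyᵢ / (Σxᵢ² + σ²/τ²).
Σxᵢyᵢ = 3·7 + 4·10 + 4·10 = 101; Σxᵢ² = 41; σ²/τ² = 1/9.
β̂_MAP = 101 / (41 + 1/9) = 101/(370/9) = 909/370 ≈ 2.457.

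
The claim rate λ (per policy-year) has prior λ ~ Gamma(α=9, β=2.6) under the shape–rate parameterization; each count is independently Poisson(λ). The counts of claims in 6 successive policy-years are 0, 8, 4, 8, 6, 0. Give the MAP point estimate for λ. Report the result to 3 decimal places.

Σxᵢ = 0+8+4+8+6+0 = 26, with n = 6.
Posterior ∝ λ^8e^(−2.6λ) · λ^26e^(−6λ) = λ^34e^(−8.6λ), i.e. Gamma(shape=35, rate=8.6).
The mode of a Gamma(a, b) with a ≥ 1 (shape–rate) is (a−1)/b = 34/8.6 ≈ 3.953.

λ̂_MAP = 3.953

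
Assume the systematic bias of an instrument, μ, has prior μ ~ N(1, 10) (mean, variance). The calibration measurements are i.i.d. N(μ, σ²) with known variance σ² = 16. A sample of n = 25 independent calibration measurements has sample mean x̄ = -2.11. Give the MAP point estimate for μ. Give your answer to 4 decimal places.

μ̂_MAP = -1.9229

n = 25, x̄ = -2.11.
For a Normal prior and Normal likelihood with known variance, the posterior is Normal; its mode equals its mean, the precision-weighted average.
Prior precision 1/σ₀² = 1/10 = 0.1; data precision n/σ² = 25/16 = 1.5625.
μ̂ = (0.1·1 + 1.5625·(-2.11)) / (0.1 + 1.5625) = (-3.196875)/1.6625 = -1023/532 ≈ -1.9229.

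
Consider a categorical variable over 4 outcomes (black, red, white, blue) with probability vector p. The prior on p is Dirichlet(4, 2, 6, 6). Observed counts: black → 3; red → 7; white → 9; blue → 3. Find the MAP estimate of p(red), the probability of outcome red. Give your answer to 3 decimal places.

The posterior is Dirichlet(αᵢ + nᵢ) = Dirichlet(7, 9, 15, 9).
For a Dirichlet(a₁,…,a_K) with all aᵢ > 1, the mode has j-th component (aⱼ − 1)/(Σaᵢ − K).
Here Σaᵢ = 40 and K = 4, so p(red) = (9 − 1)/(40 − 4) = 8/36 ≈ 0.222.

MAP estimate of p(red) = 0.222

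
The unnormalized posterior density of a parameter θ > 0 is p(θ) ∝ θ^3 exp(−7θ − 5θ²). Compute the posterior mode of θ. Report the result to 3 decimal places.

θ̂_MAP = 0.300

ℓ'(θ) = 3/θ − 7 − 10θ. Setting this to zero and multiplying by θ: 10θ² + 7θ − 3 = 0.
θ = (−7 + √(7² + 4·10·3)) / (2·10) = (−7 + √169) / 20 = (−7 + 13)/20 = 3/10.
ℓ''(θ) = −3/θ² − 10 < 0, confirming a maximum.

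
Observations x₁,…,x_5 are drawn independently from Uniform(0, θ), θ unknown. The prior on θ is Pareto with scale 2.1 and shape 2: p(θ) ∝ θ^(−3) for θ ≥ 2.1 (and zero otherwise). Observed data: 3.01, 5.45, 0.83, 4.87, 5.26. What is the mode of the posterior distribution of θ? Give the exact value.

The Uniform(0, θ) likelihood is θ^(−n) for θ ≥ max(xᵢ), zero otherwise. Here max(xᵢ) = 5.45.
Posterior ∝ θ^(−3) · θ^(−5) = θ^(−8) on θ ≥ max(2.1, 5.45) = 5.45.
This density is strictly decreasing in θ, so the posterior mode lies at the lower boundary of the support.

θ̂_MAP = 5.45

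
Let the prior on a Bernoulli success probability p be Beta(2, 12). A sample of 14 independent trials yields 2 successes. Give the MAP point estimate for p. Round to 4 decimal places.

p̂_MAP = 0.1154

Prior: Beta(2, 12).
Data: 2 successes in 14 trials. The binomial likelihood contributes p^2(1−p)^12, so the posterior is Beta(2+2, 12+12) = Beta(4, 24).
For Beta(a, b) with a, b > 1 the mode is (a−1)/(a+b−2) = 3/26 ≈ 0.1154.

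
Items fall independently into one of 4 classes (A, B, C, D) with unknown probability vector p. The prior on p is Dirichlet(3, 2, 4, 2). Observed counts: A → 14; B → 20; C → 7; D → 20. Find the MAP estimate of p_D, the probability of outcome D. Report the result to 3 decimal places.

The posterior is Dirichlet(αᵢ + nᵢ) = Dirichlet(17, 22, 11, 22).
For a Dirichlet(a₁,…,a_K) with all aᵢ > 1, the mode has j-th component (aⱼ − 1)/(Σaᵢ − K).
Here Σaᵢ = 72 and K = 4, so p_D = (22 − 1)/(72 − 4) = 21/68 ≈ 0.309.

MAP estimate of p_D = 0.309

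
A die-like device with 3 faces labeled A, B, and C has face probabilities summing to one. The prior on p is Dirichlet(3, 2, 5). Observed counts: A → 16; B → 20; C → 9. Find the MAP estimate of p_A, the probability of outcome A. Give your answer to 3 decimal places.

The posterior is Dirichlet(αᵢ + nᵢ) = Dirichlet(19, 22, 14).
For a Dirichlet(a₁,…,a_K) with all aᵢ > 1, the mode has j-th component (aⱼ − 1)/(Σaᵢ − K).
Here Σaᵢ = 55 and K = 3, so p_A = (19 − 1)/(55 − 3) = 18/52 ≈ 0.346.

MAP estimate of p_A = 0.346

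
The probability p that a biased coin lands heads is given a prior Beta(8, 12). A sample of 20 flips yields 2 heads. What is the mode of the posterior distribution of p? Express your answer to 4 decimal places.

Prior: Beta(8, 12).
Data: 2 successes in 20 trials. The binomial likelihood contributes p^2(1−p)^18, so the posterior is Beta(8+2, 12+18) = Beta(10, 30).
For Beta(a, b) with a, b > 1 the mode is (a−1)/(a+b−2) = 9/38 ≈ 0.2368.

p̂_MAP = 0.2368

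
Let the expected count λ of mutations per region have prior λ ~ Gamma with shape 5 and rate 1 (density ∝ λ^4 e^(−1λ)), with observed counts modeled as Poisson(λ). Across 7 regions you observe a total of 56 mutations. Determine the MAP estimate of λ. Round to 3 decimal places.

λ̂_MAP = 7.500

Σxᵢ = 56, n = 7.
Posterior ∝ λ^4e^(−1λ) · λ^56e^(−7λ) = λ^60e^(−8λ), i.e. Gamma(shape=61, rate=8).
The mode of a Gamma(a, b) with a ≥ 1 (shape–rate) is (a−1)/b = 60/8 ≈ 7.500.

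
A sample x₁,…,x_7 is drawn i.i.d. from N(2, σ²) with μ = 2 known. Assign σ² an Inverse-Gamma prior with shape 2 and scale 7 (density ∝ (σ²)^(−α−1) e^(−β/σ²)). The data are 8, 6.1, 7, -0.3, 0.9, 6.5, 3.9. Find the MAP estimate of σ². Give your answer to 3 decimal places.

Sum of squared deviations about the known mean: SS = (8−2)² + (6.1−2)² + (7−2)² + (-0.3−2)² + (0.9−2)² + (6.5−2)² + (3.9−2)² = 108.17.
The Normal likelihood contributes (σ²)^(−n/2) exp(−SS/(2σ²)), so the posterior is Inverse-Gamma(α + n/2, β + SS/2) = Inverse-Gamma(5.5, 61.085).
The mode of Inverse-Gamma(a, b) is b/(a+1) = 61.085/6.5 ≈ 9.398.

σ̂²_MAP = 9.398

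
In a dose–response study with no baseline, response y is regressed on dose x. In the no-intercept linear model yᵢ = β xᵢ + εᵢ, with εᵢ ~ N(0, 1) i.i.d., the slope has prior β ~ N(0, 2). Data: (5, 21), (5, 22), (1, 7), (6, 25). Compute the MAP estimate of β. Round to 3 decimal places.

β̂_MAP = 4.251

log p(β | y) = −Σ(yᵢ − βxᵢ)²/(2·1) − β²/(2·2) + const.
Setting the derivative to zero: Σxᵢ(yᵢ − βxᵢ)/1 − β/2 = 0, so β = Σxᵢyᵢ / (Σxᵢ² + σ²/τ²).
Σxᵢyᵢ = 5·21 + 5·22 + 1·7 + 6·25 = 372; Σxᵢ² = 87; σ²/τ² = 0.5.
β̂_MAP = 372 / (87 + 0.5) = 372/87.5 ≈ 4.251.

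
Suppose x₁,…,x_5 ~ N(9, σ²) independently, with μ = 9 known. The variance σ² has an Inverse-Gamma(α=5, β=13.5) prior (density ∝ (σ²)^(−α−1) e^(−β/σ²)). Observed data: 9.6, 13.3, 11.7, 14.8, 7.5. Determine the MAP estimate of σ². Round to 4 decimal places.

σ̂²_MAP = 5.2371

Sum of squared deviations about the known mean: SS = (9.6−9)² + (13.3−9)² + (11.7−9)² + (14.8−9)² + (7.5−9)² = 62.03.
The Normal likelihood contributes (σ²)^(−n/2) exp(−SS/(2σ²)), so the posterior is Inverse-Gamma(α + n/2, β + SS/2) = Inverse-Gamma(7.5, 44.515).
The mode of Inverse-Gamma(a, b) is b/(a+1) = 44.515/8.5 ≈ 5.2371.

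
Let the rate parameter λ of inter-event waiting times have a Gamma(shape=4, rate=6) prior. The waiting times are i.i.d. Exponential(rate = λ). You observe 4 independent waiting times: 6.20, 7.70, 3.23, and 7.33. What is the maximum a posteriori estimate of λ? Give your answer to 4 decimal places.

The Exponential(rate=λ) likelihood is ∝ λ^n e^(−λΣtᵢ). Here n = 4 and Σtᵢ = 6.20 + 7.70 + 3.23 + 7.33 = 24.46.
Posterior ∝ λ^3e^(−6λ) · λ^4e^(−24.46λ) = λ^7e^(−30.46λ), i.e. Gamma(8, 30.46).
Mode = (a−1)/b = 7/30.46 ≈ 0.2298.

λ̂_MAP = 0.2298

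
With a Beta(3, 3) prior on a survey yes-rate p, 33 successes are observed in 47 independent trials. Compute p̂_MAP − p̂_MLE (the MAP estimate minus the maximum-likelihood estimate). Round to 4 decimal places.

Posterior is Beta(36, 17); MAP = (36−1)/(53−2) = 35/51 ≈ 0.68627.
MLE ignores the prior: p̂_MLE = k/n = 33/47 ≈ 0.70213.
Difference = 35/51 − 33/47 = -38/2397 ≈ -0.0159.

MAP − MLE = -0.0159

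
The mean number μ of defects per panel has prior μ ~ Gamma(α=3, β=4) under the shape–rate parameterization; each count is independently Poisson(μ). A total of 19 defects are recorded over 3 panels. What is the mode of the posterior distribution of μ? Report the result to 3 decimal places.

Σxᵢ = 19, n = 3.
Posterior ∝ μ^2e^(−4μ) · μ^19e^(−3μ) = μ^21e^(−7μ), i.e. Gamma(shape=22, rate=7).
The mode of a Gamma(a, b) with a ≥ 1 (shape–rate) is (a−1)/b = 21/7 ≈ 3.000.

μ̂_MAP = 3.000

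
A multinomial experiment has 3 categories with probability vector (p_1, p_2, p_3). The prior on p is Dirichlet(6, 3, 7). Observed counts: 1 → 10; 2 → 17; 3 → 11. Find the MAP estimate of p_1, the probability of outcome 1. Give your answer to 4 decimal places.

MAP estimate: 0.2941

The posterior is Dirichlet(αᵢ + nᵢ) = Dirichlet(16, 20, 18).
For a Dirichlet(a₁,…,a_K) with all aᵢ > 1, the mode has j-th component (aⱼ − 1)/(Σaᵢ − K).
Here Σaᵢ = 54 and K = 3, so p_1 = (16 − 1)/(54 − 3) = 15/51 ≈ 0.2941.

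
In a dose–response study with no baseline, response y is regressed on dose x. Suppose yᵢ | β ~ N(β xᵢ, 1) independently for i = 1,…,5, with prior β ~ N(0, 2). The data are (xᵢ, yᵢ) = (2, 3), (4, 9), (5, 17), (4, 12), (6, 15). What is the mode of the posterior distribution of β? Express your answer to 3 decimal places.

log p(β | y) = −Σ(yᵢ − βxᵢ)²/(2·1) − β²/(2·2) + const.
Setting the derivative to zero: Σxᵢ(yᵢ − βxᵢ)/1 − β/2 = 0, so β = Σxᵢyᵢ / (Σxᵢ² + σ²/τ²).
Σxᵢyᵢ = 2·3 + 4·9 + 5·17 + 4·12 + 6·15 = 265; Σxᵢ² = 97; σ²/τ² = 0.5.
β̂_MAP = 265 / (97 + 0.5) = 265/97.5 ≈ 2.718.

β̂_MAP = 2.718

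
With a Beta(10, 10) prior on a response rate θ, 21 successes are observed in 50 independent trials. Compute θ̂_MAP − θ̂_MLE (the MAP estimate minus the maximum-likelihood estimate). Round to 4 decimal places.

Posterior is Beta(31, 39); MAP = (31−1)/(70−2) = 30/68 ≈ 0.44118.
MLE ignores the prior: θ̂_MLE = k/n = 21/50 ≈ 0.42000.
Difference = 30/68 − 21/50 = 9/425 ≈ 0.0212.

MAP − MLE = 0.0212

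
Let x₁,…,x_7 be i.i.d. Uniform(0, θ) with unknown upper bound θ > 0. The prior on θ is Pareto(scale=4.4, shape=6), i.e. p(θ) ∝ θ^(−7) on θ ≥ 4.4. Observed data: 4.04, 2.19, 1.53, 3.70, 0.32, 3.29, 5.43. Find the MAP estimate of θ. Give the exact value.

The Uniform(0, θ) likelihood is θ^(−n) for θ ≥ max(xᵢ), zero otherwise. Here max(xᵢ) = 5.43.
Posterior ∝ θ^(−7) · θ^(−7) = θ^(−14) on θ ≥ max(4.4, 5.43) = 5.43.
This density is strictly decreasing in θ, so the posterior mode lies at the lower boundary of the support.

θ̂_MAP = 5.43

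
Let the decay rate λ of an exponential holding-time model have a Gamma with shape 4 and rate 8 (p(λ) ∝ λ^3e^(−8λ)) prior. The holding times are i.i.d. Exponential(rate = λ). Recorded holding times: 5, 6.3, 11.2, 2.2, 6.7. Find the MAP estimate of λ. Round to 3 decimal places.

λ̂_MAP = 0.203

The Exponential(rate=λ) likelihood is ∝ λ^n e^(−λΣtᵢ). Here n = 5 and Σtᵢ = 5 + 6.3 + 11.2 + 2.2 + 6.7 = 31.4.
Posterior ∝ λ^3e^(−8λ) · λ^5e^(−31.4λ) = λ^8e^(−39.4λ), i.e. Gamma(9, 39.4).
Mode = (a−1)/b = 8/39.4 ≈ 0.203.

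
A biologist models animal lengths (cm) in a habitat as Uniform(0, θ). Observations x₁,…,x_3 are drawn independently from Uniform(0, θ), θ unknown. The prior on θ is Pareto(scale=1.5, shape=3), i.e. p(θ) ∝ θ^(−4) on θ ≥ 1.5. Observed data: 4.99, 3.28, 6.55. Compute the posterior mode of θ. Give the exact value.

The Uniform(0, θ) likelihood is θ^(−n) for θ ≥ max(xᵢ), zero otherwise. Here max(xᵢ) = 6.55.
Posterior ∝ θ^(−4) · θ^(−3) = θ^(−7) on θ ≥ max(1.5, 6.55) = 6.55.
This density is strictly decreasing in θ, so the posterior mode lies at the lower boundary of the support.

θ̂_MAP = 6.55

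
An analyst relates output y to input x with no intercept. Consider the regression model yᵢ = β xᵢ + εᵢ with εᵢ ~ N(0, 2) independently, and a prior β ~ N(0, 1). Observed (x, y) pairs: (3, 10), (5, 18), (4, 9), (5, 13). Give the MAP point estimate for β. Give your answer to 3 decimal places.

β̂_MAP = 2.870

log p(β | y) = −Σ(yᵢ − βxᵢ)²/(2·2) − β²/(2·1) + const.
Setting the derivative to zero: Σxᵢ(yᵢ − βxᵢ)/2 − β/1 = 0, so β = Σxᵢyᵢ / (Σxᵢ² + σ²/τ²).
Σxᵢyᵢ = 3·10 + 5·18 + 4·9 + 5·13 = 221; Σxᵢ² = 75; σ²/τ² = 2.
β̂_MAP = 221 / (75 + 2) = 221/77 ≈ 2.870.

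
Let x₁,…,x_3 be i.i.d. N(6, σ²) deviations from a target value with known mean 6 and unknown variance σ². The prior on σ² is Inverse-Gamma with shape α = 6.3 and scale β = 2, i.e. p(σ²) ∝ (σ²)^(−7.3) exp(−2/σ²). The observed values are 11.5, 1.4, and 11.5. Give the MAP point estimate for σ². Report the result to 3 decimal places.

σ̂²_MAP = 4.867

Sum of squared deviations about the known mean: SS = (11.5−6)² + (1.4−6)² + (11.5−6)² = 81.66.
The Normal likelihood contributes (σ²)^(−n/2) exp(−SS/(2σ²)), so the posterior is Inverse-Gamma(α + n/2, β + SS/2) = Inverse-Gamma(7.8, 42.83).
The mode of Inverse-Gamma(a, b) is b/(a+1) = 42.83/8.8 ≈ 4.867.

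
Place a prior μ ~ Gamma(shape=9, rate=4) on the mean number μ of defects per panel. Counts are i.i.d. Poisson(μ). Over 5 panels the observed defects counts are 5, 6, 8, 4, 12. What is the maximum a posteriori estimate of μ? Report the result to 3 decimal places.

Σxᵢ = 5+6+8+4+12 = 35, with n = 5.
Posterior ∝ μ^8e^(−4μ) · μ^35e^(−5μ) = μ^43e^(−9μ), i.e. Gamma(shape=44, rate=9).
The mode of a Gamma(a, b) with a ≥ 1 (shape–rate) is (a−1)/b = 43/9 ≈ 4.778.

μ̂_MAP = 4.778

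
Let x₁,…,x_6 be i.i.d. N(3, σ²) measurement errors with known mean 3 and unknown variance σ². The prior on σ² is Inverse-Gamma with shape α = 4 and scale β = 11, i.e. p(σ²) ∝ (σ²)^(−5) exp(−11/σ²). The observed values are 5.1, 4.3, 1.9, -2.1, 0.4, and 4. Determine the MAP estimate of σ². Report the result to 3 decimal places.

Sum of squared deviations about the known mean: SS = (5.1−3)² + (4.3−3)² + (1.9−3)² + (-2.1−3)² + (0.4−3)² + (4−3)² = 41.08.
The Normal likelihood contributes (σ²)^(−n/2) exp(−SS/(2σ²)), so the posterior is Inverse-Gamma(α + n/2, β + SS/2) = Inverse-Gamma(7, 31.54).
The mode of Inverse-Gamma(a, b) is b/(a+1) = 31.54/8 ≈ 3.943.

σ̂²_MAP = 3.943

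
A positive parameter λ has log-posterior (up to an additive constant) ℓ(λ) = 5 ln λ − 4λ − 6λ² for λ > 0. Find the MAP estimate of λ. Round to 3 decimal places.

ℓ'(λ) = 5/λ − 4 − 12λ. Setting this to zero and multiplying by λ: 12λ² + 4λ − 5 = 0.
λ = (−4 + √(4² + 4·12·5)) / (2·12) = (−4 + √256) / 24 = (−4 + 16)/24 = 1/2.
ℓ''(λ) = −5/λ² − 12 < 0, confirming a maximum.

λ̂_MAP = 0.500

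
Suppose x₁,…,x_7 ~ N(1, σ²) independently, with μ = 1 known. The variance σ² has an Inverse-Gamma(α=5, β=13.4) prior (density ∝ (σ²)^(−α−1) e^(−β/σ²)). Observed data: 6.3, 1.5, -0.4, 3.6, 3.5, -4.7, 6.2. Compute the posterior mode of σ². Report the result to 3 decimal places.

Sum of squared deviations about the known mean: SS = (6.3−1)² + (1.5−1)² + (-0.4−1)² + (3.6−1)² + (3.5−1)² + (-4.7−1)² + (6.2−1)² = 102.84.
The Normal likelihood contributes (σ²)^(−n/2) exp(−SS/(2σ²)), so the posterior is Inverse-Gamma(α + n/2, β + SS/2) = Inverse-Gamma(8.5, 64.82).
The mode of Inverse-Gamma(a, b) is b/(a+1) = 64.82/9.5 ≈ 6.823.

σ̂²_MAP = 6.823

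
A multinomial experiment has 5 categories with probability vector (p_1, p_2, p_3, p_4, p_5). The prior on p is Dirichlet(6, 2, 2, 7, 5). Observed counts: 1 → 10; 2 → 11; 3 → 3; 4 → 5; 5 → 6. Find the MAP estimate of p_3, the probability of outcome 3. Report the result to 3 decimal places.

The posterior is Dirichlet(αᵢ + nᵢ) = Dirichlet(16, 13, 5, 12, 11).
For a Dirichlet(a₁,…,a_K) with all aᵢ > 1, the mode has j-th component (aⱼ − 1)/(Σaᵢ − K).
Here Σaᵢ = 57 and K = 5, so p_3 = (5 − 1)/(57 − 5) = 4/52 ≈ 0.077.

MAP estimate: 0.077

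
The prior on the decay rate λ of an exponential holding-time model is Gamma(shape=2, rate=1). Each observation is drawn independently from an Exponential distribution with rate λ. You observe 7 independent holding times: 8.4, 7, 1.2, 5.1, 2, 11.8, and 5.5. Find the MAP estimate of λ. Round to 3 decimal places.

λ̂_MAP = 0.190

The Exponential(rate=λ) likelihood is ∝ λ^n e^(−λΣtᵢ). Here n = 7 and Σtᵢ = 8.4 + 7 + 1.2 + 5.1 + 2 + 11.8 + 5.5 = 41.
Posterior ∝ λe^(−1λ) · λ^7e^(−41λ) = λ^8e^(−42λ), i.e. Gamma(9, 42).
Mode = (a−1)/b = 8/42 ≈ 0.190.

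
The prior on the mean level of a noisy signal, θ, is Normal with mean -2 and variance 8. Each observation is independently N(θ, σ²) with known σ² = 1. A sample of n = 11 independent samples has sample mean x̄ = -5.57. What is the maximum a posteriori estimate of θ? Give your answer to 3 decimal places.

n = 11, x̄ = -5.57.
For a Normal prior and Normal likelihood with known variance, the posterior is Normal; its mode equals its mean, the precision-weighted average.
Prior precision 1/σ₀² = 1/8 = 0.125; data precision n/σ² = 11/1 = 11.
θ̂ = (0.125·(-2) + 11·(-5.57)) / (0.125 + 11) = (-61.52)/11.125 = -12304/2225 ≈ -5.530.

θ̂_MAP = -5.530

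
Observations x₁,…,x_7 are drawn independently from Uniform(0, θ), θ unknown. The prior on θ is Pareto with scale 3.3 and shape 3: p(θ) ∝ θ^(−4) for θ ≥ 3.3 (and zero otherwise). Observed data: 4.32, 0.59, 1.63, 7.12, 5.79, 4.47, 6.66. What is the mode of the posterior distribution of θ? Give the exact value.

θ̂_MAP = 7.12

The Uniform(0, θ) likelihood is θ^(−n) for θ ≥ max(xᵢ), zero otherwise. Here max(xᵢ) = 7.12.
Posterior ∝ θ^(−4) · θ^(−7) = θ^(−11) on θ ≥ max(3.3, 7.12) = 7.12.
This density is strictly decreasing in θ, so the posterior mode lies at the lower boundary of the support.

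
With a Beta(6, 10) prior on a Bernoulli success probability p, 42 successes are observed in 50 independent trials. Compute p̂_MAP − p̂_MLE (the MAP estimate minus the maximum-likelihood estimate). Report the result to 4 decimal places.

Posterior is Beta(48, 18); MAP = (48−1)/(66−2) = 47/64 ≈ 0.73438.
MLE ignores the prior: p̂_MLE = k/n = 42/50 ≈ 0.84000.
Difference = 47/64 − 42/50 = -169/1600 ≈ -0.1056.

MAP − MLE = -0.1056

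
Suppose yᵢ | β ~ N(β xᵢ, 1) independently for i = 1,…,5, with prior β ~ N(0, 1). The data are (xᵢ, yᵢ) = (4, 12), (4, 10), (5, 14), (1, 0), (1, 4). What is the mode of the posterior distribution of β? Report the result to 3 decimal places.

log p(β | y) = −Σ(yᵢ − βxᵢ)²/(2·1) − β²/(2·1) + const.
Setting the derivative to zero: Σxᵢ(yᵢ − βxᵢ)/1 − β/1 = 0, so β = Σxᵢyᵢ / (Σxᵢ² + σ²/τ²).
Σxᵢyᵢ = 4·12 + 4·10 + 5·14 + 1·0 + 1·4 = 162; Σxᵢ² = 59; σ²/τ² = 1.
β̂_MAP = 162 / (59 + 1) = 162/60 ≈ 2.700.

β̂_MAP = 2.700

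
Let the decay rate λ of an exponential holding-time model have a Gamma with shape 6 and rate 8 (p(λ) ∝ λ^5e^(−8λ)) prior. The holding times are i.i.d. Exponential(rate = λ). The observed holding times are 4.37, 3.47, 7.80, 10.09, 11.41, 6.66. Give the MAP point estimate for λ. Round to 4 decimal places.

λ̂_MAP = 0.2124

The Exponential(rate=λ) likelihood is ∝ λ^n e^(−λΣtᵢ). Here n = 6 and Σtᵢ = 4.37 + 3.47 + 7.80 + 10.09 + 11.41 + 6.66 = 43.80.
Posterior ∝ λ^5e^(−8λ) · λ^6e^(−43.80λ) = λ^11e^(−51.80λ), i.e. Gamma(12, 51.80).
Mode = (a−1)/b = 11/51.80 ≈ 0.2124.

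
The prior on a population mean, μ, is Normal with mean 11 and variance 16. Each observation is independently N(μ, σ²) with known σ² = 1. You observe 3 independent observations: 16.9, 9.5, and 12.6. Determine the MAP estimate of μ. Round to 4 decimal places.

n = 3; x̄ = (16.9 + 9.5 + 12.6)/3 = 39/3 = 13.
For a Normal prior and Normal likelihood with known variance, the posterior is Normal; its mode equals its mean, the precision-weighted average.
Prior precision 1/σ₀² = 1/16 = 0.0625; data precision n/σ² = 3/1 = 3.
μ̂ = (0.0625·11 + 3·13) / (0.0625 + 3) = 39.6875/3.0625 = 635/49 ≈ 12.9592.

μ̂_MAP = 12.9592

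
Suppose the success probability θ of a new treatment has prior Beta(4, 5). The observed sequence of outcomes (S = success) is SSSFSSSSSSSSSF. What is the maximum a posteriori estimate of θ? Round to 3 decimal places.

θ̂_MAP = 0.714

Prior: Beta(4, 5).
Data: 12 successes in 14 trials (from the sequence). The binomial likelihood contributes θ^12(1−θ)^2, so the posterior is Beta(4+12, 5+2) = Beta(16, 7).
For Beta(a, b) with a, b > 1 the mode is (a−1)/(a+b−2) = 15/21 ≈ 0.714.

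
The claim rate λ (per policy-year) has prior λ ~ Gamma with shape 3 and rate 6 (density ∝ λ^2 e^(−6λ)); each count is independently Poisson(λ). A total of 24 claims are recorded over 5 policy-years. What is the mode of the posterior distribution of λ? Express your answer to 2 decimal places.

λ̂_MAP = 2.36

Σxᵢ = 24, n = 5.
Posterior ∝ λ^2e^(−6λ) · λ^24e^(−5λ) = λ^26e^(−11λ), i.e. Gamma(shape=27, rate=11).
The mode of a Gamma(a, b) with a ≥ 1 (shape–rate) is (a−1)/b = 26/11 ≈ 2.36.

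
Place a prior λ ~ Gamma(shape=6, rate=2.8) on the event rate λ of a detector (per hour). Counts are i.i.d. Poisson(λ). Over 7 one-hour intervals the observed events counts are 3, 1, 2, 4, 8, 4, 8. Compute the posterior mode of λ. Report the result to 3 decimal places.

Σxᵢ = 3+1+2+4+8+4+8 = 30, with n = 7.
Posterior ∝ λ^5e^(−2.8λ) · λ^30e^(−7λ) = λ^35e^(−9.8λ), i.e. Gamma(shape=36, rate=9.8).
The mode of a Gamma(a, b) with a ≥ 1 (shape–rate) is (a−1)/b = 35/9.8 ≈ 3.571.

λ̂_MAP = 3.571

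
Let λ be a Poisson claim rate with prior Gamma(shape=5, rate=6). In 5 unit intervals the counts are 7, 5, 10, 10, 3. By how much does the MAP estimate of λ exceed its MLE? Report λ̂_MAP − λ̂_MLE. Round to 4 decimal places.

MAP − MLE = -3.4545

Σxᵢ = 35. Posterior is Gamma(40, 11); MAP = (40−1)/11 = 39/11 ≈ 3.54545.
MLE = x̄ = 35/5 ≈ 7.00000.
Difference = 39/11 − 35/5 = -38/11 ≈ -3.4545.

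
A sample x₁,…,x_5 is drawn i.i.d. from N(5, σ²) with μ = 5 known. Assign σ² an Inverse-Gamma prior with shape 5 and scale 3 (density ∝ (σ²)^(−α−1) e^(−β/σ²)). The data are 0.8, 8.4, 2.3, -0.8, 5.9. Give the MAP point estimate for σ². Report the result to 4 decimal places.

Sum of squared deviations about the known mean: SS = (0.8−5)² + (8.4−5)² + (2.3−5)² + (-0.8−5)² + (5.9−5)² = 70.94.
The Normal likelihood contributes (σ²)^(−n/2) exp(−SS/(2σ²)), so the posterior is Inverse-Gamma(α + n/2, β + SS/2) = Inverse-Gamma(7.5, 38.47).
The mode of Inverse-Gamma(a, b) is b/(a+1) = 38.47/8.5 ≈ 4.5259.

σ̂²_MAP = 4.5259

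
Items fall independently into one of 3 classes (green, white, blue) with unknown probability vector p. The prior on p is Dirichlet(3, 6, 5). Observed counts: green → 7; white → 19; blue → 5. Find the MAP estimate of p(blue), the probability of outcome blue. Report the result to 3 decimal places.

The posterior is Dirichlet(αᵢ + nᵢ) = Dirichlet(10, 25, 10).
For a Dirichlet(a₁,…,a_K) with all aᵢ > 1, the mode has j-th component (aⱼ − 1)/(Σaᵢ − K).
Here Σaᵢ = 45 and K = 3, so p(blue) = (10 − 1)/(45 − 3) = 9/42 ≈ 0.214.

MAP estimate of p(blue) = 0.214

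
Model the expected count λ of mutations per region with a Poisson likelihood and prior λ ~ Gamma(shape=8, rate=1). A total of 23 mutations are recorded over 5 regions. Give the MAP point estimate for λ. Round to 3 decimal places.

λ̂_MAP = 5.000

Σxᵢ = 23, n = 5.
Posterior ∝ λ^7e^(−1λ) · λ^23e^(−5λ) = λ^30e^(−6λ), i.e. Gamma(shape=31, rate=6).
The mode of a Gamma(a, b) with a ≥ 1 (shape–rate) is (a−1)/b = 30/6 ≈ 5.000.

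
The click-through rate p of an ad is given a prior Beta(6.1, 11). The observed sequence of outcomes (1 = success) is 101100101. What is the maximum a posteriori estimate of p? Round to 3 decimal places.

Prior: Beta(6.1, 11).
Data: 5 successes in 9 trials (from the sequence). The binomial likelihood contributes p^5(1−p)^4, so the posterior is Beta(6.1+5, 11+4) = Beta(11.1, 15).
For Beta(a, b) with a, b > 1 the mode is (a−1)/(a+b−2) = 10.1/24.1 ≈ 0.419.

p̂_MAP = 0.419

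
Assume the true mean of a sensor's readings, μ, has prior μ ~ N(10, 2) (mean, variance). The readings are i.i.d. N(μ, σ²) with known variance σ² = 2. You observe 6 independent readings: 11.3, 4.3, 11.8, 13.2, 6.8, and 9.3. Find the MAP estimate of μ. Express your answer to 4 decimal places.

μ̂_MAP = 9.5286

n = 6; x̄ = (11.3 + 4.3 + 11.8 + 13.2 + 6.8 + 9.3)/6 = 56.7/6 = 9.45.
For a Normal prior and Normal likelihood with known variance, the posterior is Normal; its mode equals its mean, the precision-weighted average.
Prior precision 1/σ₀² = 1/2 = 0.5; data precision n/σ² = 6/2 = 3.
μ̂ = (0.5·10 + 3·9.45) / (0.5 + 3) = 33.35/3.5 = 667/70 ≈ 9.5286.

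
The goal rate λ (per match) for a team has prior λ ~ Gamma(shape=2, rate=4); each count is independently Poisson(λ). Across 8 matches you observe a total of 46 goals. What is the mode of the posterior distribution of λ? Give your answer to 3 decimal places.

Σxᵢ = 46, n = 8.
Posterior ∝ λe^(−4λ) · λ^46e^(−8λ) = λ^47e^(−12λ), i.e. Gamma(shape=48, rate=12).
The mode of a Gamma(a, b) with a ≥ 1 (shape–rate) is (a−1)/b = 47/12 ≈ 3.917.

λ̂_MAP = 3.917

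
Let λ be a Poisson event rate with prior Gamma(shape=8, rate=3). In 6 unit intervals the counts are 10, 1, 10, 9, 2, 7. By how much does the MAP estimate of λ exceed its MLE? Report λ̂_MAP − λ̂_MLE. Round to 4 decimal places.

MAP − MLE = -1.3889

Σxᵢ = 39. Posterior is Gamma(47, 9); MAP = (47−1)/9 = 46/9 ≈ 5.11111.
MLE = x̄ = 39/6 ≈ 6.50000.
Difference = 46/9 − 39/6 = -25/18 ≈ -1.3889.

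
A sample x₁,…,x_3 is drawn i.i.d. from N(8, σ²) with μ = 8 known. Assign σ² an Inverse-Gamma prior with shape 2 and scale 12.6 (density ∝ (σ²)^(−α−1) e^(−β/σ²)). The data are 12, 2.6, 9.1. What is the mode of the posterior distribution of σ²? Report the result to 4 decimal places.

Sum of squared deviations about the known mean: SS = (12−8)² + (2.6−8)² + (9.1−8)² = 46.37.
The Normal likelihood contributes (σ²)^(−n/2) exp(−SS/(2σ²)), so the posterior is Inverse-Gamma(α + n/2, β + SS/2) = Inverse-Gamma(3.5, 35.785).
The mode of Inverse-Gamma(a, b) is b/(a+1) = 35.785/4.5 ≈ 7.9522.

σ̂²_MAP = 7.9522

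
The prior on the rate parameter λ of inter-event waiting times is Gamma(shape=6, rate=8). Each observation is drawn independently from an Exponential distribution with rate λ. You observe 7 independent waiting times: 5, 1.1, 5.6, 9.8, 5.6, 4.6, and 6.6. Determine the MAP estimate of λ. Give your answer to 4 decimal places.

The Exponential(rate=λ) likelihood is ∝ λ^n e^(−λΣtᵢ). Here n = 7 and Σtᵢ = 5 + 1.1 + 5.6 + 9.8 + 5.6 + 4.6 + 6.6 = 38.3.
Posterior ∝ λ^5e^(−8λ) · λ^7e^(−38.3λ) = λ^12e^(−46.3λ), i.e. Gamma(13, 46.3).
Mode = (a−1)/b = 12/46.3 ≈ 0.2592.

λ̂_MAP = 0.2592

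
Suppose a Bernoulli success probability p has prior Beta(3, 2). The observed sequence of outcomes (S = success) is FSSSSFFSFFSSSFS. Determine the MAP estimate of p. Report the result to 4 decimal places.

Prior: Beta(3, 2).
Data: 9 successes in 15 trials (from the sequence). The binomial likelihood contributes p^9(1−p)^6, so the posterior is Beta(3+9, 2+6) = Beta(12, 8).
For Beta(a, b) with a, b > 1 the mode is (a−1)/(a+b−2) = 11/18 ≈ 0.6111.

p̂_MAP = 0.6111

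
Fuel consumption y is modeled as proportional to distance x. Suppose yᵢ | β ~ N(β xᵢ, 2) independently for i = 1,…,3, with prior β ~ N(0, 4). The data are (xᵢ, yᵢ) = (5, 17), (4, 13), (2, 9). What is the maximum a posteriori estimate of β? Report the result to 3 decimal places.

log p(β | y) = −Σ(yᵢ − βxᵢ)²/(2·2) − β²/(2·4) + const.
Setting the derivative to zero: Σxᵢ(yᵢ − βxᵢ)/2 − β/4 = 0, so β = Σxᵢyᵢ / (Σxᵢ² + σ²/τ²).
Σxᵢyᵢ = 5·17 + 4·13 + 2·9 = 155; Σxᵢ² = 45; σ²/τ² = 0.5.
β̂_MAP = 155 / (45 + 0.5) = 155/45.5 ≈ 3.407.

β̂_MAP = 3.407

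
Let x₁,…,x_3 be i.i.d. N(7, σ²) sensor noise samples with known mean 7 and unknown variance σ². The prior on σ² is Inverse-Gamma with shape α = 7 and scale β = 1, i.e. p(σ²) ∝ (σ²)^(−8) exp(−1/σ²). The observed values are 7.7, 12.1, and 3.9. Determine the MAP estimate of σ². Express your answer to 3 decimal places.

Sum of squared deviations about the known mean: SS = (7.7−7)² + (12.1−7)² + (3.9−7)² = 36.11.
The Normal likelihood contributes (σ²)^(−n/2) exp(−SS/(2σ²)), so the posterior is Inverse-Gamma(α + n/2, β + SS/2) = Inverse-Gamma(8.5, 19.055).
The mode of Inverse-Gamma(a, b) is b/(a+1) = 19.055/9.5 ≈ 2.006.

σ̂²_MAP = 2.006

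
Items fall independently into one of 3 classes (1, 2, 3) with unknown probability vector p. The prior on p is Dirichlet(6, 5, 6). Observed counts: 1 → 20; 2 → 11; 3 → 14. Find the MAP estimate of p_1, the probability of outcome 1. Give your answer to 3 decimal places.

The posterior is Dirichlet(αᵢ + nᵢ) = Dirichlet(26, 16, 20).
For a Dirichlet(a₁,…,a_K) with all aᵢ > 1, the mode has j-th component (aⱼ − 1)/(Σaᵢ − K).
Here Σaᵢ = 62 and K = 3, so p_1 = (26 − 1)/(62 − 3) = 25/59 ≈ 0.424.

MAP estimate: 0.424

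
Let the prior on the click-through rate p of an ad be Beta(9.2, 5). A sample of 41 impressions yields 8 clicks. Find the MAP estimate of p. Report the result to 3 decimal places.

p̂_MAP = 0.305

Prior: Beta(9.2, 5).
Data: 8 successes in 41 trials. The binomial likelihood contributes p^8(1−p)^33, so the posterior is Beta(9.2+8, 5+33) = Beta(17.2, 38).
For Beta(a, b) with a, b > 1 the mode is (a−1)/(a+b−2) = 16.2/53.2 ≈ 0.305.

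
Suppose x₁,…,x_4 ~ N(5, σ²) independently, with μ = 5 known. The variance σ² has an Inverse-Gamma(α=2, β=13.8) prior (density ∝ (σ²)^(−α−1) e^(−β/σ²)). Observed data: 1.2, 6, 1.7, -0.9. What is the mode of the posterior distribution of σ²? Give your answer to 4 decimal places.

σ̂²_MAP = 8.8740

Sum of squared deviations about the known mean: SS = (1.2−5)² + (6−5)² + (1.7−5)² + (-0.9−5)² = 61.14.
The Normal likelihood contributes (σ²)^(−n/2) exp(−SS/(2σ²)), so the posterior is Inverse-Gamma(α + n/2, β + SS/2) = Inverse-Gamma(4, 44.37).
The mode of Inverse-Gamma(a, b) is b/(a+1) = 44.37/5 ≈ 8.8740.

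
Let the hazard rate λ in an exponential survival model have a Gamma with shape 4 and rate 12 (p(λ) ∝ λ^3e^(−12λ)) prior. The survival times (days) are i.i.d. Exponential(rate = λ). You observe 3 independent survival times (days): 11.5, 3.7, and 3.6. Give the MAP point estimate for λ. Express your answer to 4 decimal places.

λ̂_MAP = 0.1948

The Exponential(rate=λ) likelihood is ∝ λ^n e^(−λΣtᵢ). Here n = 3 and Σtᵢ = 11.5 + 3.7 + 3.6 = 18.8.
Posterior ∝ λ^3e^(−12λ) · λ^3e^(−18.8λ) = λ^6e^(−30.8λ), i.e. Gamma(7, 30.8).
Mode = (a−1)/b = 6/30.8 ≈ 0.1948.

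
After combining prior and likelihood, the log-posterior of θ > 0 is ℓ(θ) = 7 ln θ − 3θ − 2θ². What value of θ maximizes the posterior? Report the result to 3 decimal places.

ℓ'(θ) = 7/θ − 3 − 4θ. Setting this to zero and multiplying by θ: 4θ² + 3θ − 7 = 0.
θ = (−3 + √(3² + 4·4·7)) / (2·4) = (−3 + √121) / 8 = (−3 + 11)/8 = 1.
ℓ''(θ) = −7/θ² − 4 < 0, confirming a maximum.

θ̂_MAP = 1.000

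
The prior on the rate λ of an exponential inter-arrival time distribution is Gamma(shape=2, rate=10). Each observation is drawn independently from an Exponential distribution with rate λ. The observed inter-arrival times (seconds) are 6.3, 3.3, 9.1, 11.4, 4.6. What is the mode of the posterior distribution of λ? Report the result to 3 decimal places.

The Exponential(rate=λ) likelihood is ∝ λ^n e^(−λΣtᵢ). Here n = 5 and Σtᵢ = 6.3 + 3.3 + 9.1 + 11.4 + 4.6 = 34.7.
Posterior ∝ λe^(−10λ) · λ^5e^(−34.7λ) = λ^6e^(−44.7λ), i.e. Gamma(7, 44.7).
Mode = (a−1)/b = 6/44.7 ≈ 0.134.

λ̂_MAP = 0.134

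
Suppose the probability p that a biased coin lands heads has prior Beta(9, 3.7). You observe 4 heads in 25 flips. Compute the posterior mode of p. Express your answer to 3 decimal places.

p̂_MAP = 0.336

Prior: Beta(9, 3.7).
Data: 4 successes in 25 trials. The binomial likelihood contributes p^4(1−p)^21, so the posterior is Beta(9+4, 3.7+21) = Beta(13, 24.7).
For Beta(a, b) with a, b > 1 the mode is (a−1)/(a+b−2) = 12/35.7 ≈ 0.336.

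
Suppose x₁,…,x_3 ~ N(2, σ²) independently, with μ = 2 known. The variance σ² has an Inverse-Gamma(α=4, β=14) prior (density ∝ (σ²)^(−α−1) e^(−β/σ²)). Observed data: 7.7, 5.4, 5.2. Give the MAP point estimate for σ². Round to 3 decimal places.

Sum of squared deviations about the known mean: SS = (7.7−2)² + (5.4−2)² + (5.2−2)² = 54.29.
The Normal likelihood contributes (σ²)^(−n/2) exp(−SS/(2σ²)), so the posterior is Inverse-Gamma(α + n/2, β + SS/2) = Inverse-Gamma(5.5, 41.145).
The mode of Inverse-Gamma(a, b) is b/(a+1) = 41.145/6.5 ≈ 6.330.

σ̂²_MAP = 6.330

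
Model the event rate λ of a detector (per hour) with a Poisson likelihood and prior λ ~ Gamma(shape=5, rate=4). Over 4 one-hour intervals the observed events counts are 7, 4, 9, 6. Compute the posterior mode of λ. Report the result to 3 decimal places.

Σxᵢ = 7+4+9+6 = 26, with n = 4.
Posterior ∝ λ^4e^(−4λ) · λ^26e^(−4λ) = λ^30e^(−8λ), i.e. Gamma(shape=31, rate=8).
The mode of a Gamma(a, b) with a ≥ 1 (shape–rate) is (a−1)/b = 30/8 ≈ 3.750.

λ̂_MAP = 3.750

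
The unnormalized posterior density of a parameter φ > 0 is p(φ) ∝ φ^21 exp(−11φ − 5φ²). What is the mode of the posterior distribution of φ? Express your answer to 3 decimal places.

φ̂_MAP = 1.000

ℓ'(φ) = 21/φ − 11 − 10φ. Setting this to zero and multiplying by φ: 10φ² + 11φ − 21 = 0.
φ = (−11 + √(11² + 4·10·21)) / (2·10) = (−11 + √961) / 20 = (−11 + 31)/20 = 1.
ℓ''(φ) = −21/φ² − 10 < 0, confirming a maximum.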